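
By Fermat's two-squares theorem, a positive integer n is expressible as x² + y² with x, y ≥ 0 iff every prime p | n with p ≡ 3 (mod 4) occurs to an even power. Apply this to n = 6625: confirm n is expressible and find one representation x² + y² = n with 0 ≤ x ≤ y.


Step 1: Factor n = 6625 = 5^3 · 53.
Step 2: Check the mod-4 condition on each prime factor: 5 ≡ 1 (mod 4), exponent 3; 53 ≡ 1 (mod 4), exponent 1.
All primes ≡ 3 (mod 4) appear to even exponent (or don't appear), so by the two-squares theorem n IS expressible as a sum of two squares.
Step 3: Build a representation. Group n = k² · m with k = 5 and m = 5 · 53 = 265 (a product of primes ≡ 1 (mod 4)); a representation of m scales to one of n via (k·x)² + (k·y)² = k²(x² + y²). Each prime p ≡ 1 (mod 4) is itself a sum of two squares; find a² by testing p − a² for a perfect square:
  5: 5 − 1² = 4 = 2² ⇒ 5 = 1² + 2².
  53: 53 − 1² = 52, 53 − 2² = 49 = 7² ⇒ 53 = 2² + 7².
  Combine using the Brahmagupta–Fibonacci identity (a² + b²)(c² + d²) = (ac − bd)² + (ad + bc)² = (ac + bd)² + (ad − bc)²:
  5 · 53 = 265: from (1² + 2²)(2² + 7²), take (1·2 − 2·7, 1·7 + 2·2) = (2 − 14, 7 + 4) = (-12, 11); dropping signs (only squares matter) gives (12, 11); check 12² + 11² = 144 + 121 = 265 ✓.
  Scale by k = 5: (5·12, 5·11) = (60, 55).
Step 4: Order so x ≤ y and verify: 55² + 60² = 3025 + 3600 = 6625 = n. ✓

n = 6625 = 55² + 60² (one valid representation with x ≤ y).


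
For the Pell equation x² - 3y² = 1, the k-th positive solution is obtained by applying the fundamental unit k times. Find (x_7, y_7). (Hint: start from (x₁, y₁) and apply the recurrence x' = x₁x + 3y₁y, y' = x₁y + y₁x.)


Step 1: Find the fundamental solution (x₁, y₁) of x² - 3y² = 1.
  Expand √3 as a continued fraction. a₀ = ⌊√3⌋ = 1; iterate m_{k+1} = d_k·a_k − m_k, d_{k+1} = (3 − m_{k+1}²)/d_k, a_{k+1} = ⌊(a₀ + m_{k+1})/d_{k+1}⌋ (starting m₀ = 0, d₀ = 1), with convergents p_k = a_k·p_{k-1} + p_{k-2}, q_k = a_k·q_{k-1} + q_{k-2} (p₋₁ = 1, q₋₁ = 0):
  k = 0: a₀ = 1; p₀/q₀ = 1/1; p₀² − 3·q₀² = 1 − 3 = -2.
  k = 1: m = 1, d = 2, a = ⌊(1 + 1)/2⌋ = 1; p/q = (1·1 + 1)/(1·1 + 0) = 2/1; p² − 3·q² = 4 − 3 = 1.
  The first convergent with p² − 3·q² = 1 gives the fundamental solution (x₁, y₁) = (2, 1).
Step 2: Apply the recurrence (x_{n+1}, y_{n+1}) = (x₁x_n + 3y₁y_n, x₁y_n + y₁x_n) repeatedly.
  From (x_1, y_1) = (2, 1): x_2 = 2·2 + 3·1·1 = 7; y_2 = 2·1 + 1·2 = 4.
  From (x_2, y_2) = (7, 4): x_3 = 2·7 + 3·1·4 = 26; y_3 = 2·4 + 1·7 = 15.
  From (x_3, y_3) = (26, 15): x_4 = 2·26 + 3·1·15 = 97; y_4 = 2·15 + 1·26 = 56.
  From (x_4, y_4) = (97, 56): x_5 = 2·97 + 3·1·56 = 362; y_5 = 2·56 + 1·97 = 209.
  From (x_5, y_5) = (362, 209): x_6 = 2·362 + 3·1·209 = 1351; y_6 = 2·209 + 1·362 = 780.
  From (x_6, y_6) = (1351, 780): x_7 = 2·1351 + 3·1·780 = 5042; y_7 = 2·780 + 1·1351 = 2911.
Step 3: Verify x_7² - 3·y_7² = 25421764 - 25421763 = 1 (should be 1). ✓

(x_1, y_1) = (2, 1); (x_7, y_7) = (5042, 2911).


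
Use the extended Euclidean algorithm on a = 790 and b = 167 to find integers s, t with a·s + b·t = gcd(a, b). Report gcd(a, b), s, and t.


Euclidean algorithm on (790, 167) — divide until remainder is 0:
  790 = 4 · 167 + 122
  167 = 1 · 122 + 45
  122 = 2 · 45 + 32
  45 = 1 · 32 + 13
  32 = 2 · 13 + 6
  13 = 2 · 6 + 1
  6 = 6 · 1 + 0
gcd(790, 167) = 1.
Track Bezout coefficients alongside the remainders: start with r₀ = 790 = a·1 + b·0 (s = 1, t = 0) and r₁ = 167 = a·0 + b·1 (s = 0, t = 1); each new remainder r_{k+1} = r_{k-1} − q_k·r_k inherits s_{k+1} = s_{k-1} − q_k·s_k, t_{k+1} = t_{k-1} − q_k·t_k, so r_k = a·s_k + b·t_k at every step:
  q = 4: r = 122, s = 1 − 4·0 = 1, t = 0 − 4·1 = -4  (check: 790·1 + 167·(-4) = 122)
  q = 1: r = 45, s = 0 − 1·1 = -1, t = 1 − 1·(-4) = 5  (check: 790·(-1) + 167·5 = 45)
  q = 2: r = 32, s = 1 − 2·(-1) = 3, t = -4 − 2·5 = -14  (check: 790·3 + 167·(-14) = 32)
  q = 1: r = 13, s = -1 − 1·3 = -4, t = 5 − 1·(-14) = 19  (check: 790·(-4) + 167·19 = 13)
  q = 2: r = 6, s = 3 − 2·(-4) = 11, t = -14 − 2·19 = -52  (check: 790·11 + 167·(-52) = 6)
  q = 2: r = 1, s = -4 − 2·11 = -26, t = 19 − 2·(-52) = 123  (check: 790·(-26) + 167·123 = 1)
The row with r = 1 (the gcd) gives the Bezout coefficients s = -26, t = 123.
Result: 790 · (-26) + 167 · (123) = 1.

gcd(790, 167) = 1; s = -26, t = 123 (check: 790·(-26) + 167·123 = 1).


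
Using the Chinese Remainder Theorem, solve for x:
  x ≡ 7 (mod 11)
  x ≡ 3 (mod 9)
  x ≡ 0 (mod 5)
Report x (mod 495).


Moduli 11, 9, 5 are pairwise coprime; by CRT there is a unique solution modulo M = 11 · 9 · 5 = 495.
Solve pairwise, accumulating the modulus:
  Start with x ≡ 7 (mod 11).
  Combine with x ≡ 3 (mod 9): since gcd(11, 9) = 1, we get a unique residue mod 99.
    Write x = 7 + 11·t and substitute into x ≡ 3 (mod 9): 11·t ≡ 3 − 7 = -4 (mod 9).
    Reduce coefficients mod 9: 2·t ≡ 5 (mod 9).
    The inverse of 2 mod 9 is 5 (since 2·5 = 10 = 1·9 + 1), so t ≡ 5·5 = 25 ≡ 7 (mod 9).
    Then x = 7 + 11·7 = 84, valid modulo lcm(11, 9) = 99: x ≡ 84 (mod 99).
  Combine with x ≡ 0 (mod 5): since gcd(99, 5) = 1, we get a unique residue mod 495.
    Write x = 84 + 99·t and substitute into x ≡ 0 (mod 5): 99·t ≡ 0 − 84 = -84 (mod 5).
    Reduce coefficients mod 5: 4·t ≡ 1 (mod 5).
    The inverse of 4 mod 5 is 4 (since 4·4 = 16 = 3·5 + 1), so t ≡ 4·1 = 4 ≡ 4 (mod 5).
    Then x = 84 + 99·4 = 480, valid modulo lcm(99, 5) = 495: x ≡ 480 (mod 495).
Verify: 480 mod 11 = 7 ✓, 480 mod 9 = 3 ✓, 480 mod 5 = 0 ✓.

x ≡ 480 (mod 495).


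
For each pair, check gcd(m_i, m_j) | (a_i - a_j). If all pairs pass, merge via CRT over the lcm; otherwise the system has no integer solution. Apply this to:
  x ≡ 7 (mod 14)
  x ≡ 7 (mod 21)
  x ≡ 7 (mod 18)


Moduli 14, 21, 18 are not pairwise coprime, so CRT works modulo lcm(m_i) when all pairwise compatibility conditions hold.
Pairwise compatibility: gcd(m_i, m_j) must divide a_i - a_j for every pair.
Merge one congruence at a time:
  Start: x ≡ 7 (mod 14).
  Combine with x ≡ 7 (mod 21): gcd(14, 21) = 7; 7 - 7 = 0, which IS divisible by 7, so compatible.
    Write x = 7 + 14·t and substitute into x ≡ 7 (mod 21): 14·t ≡ 7 − 7 = 0 (mod 21).
    Divide the congruence (and modulus) by g = 7: 2·t ≡ 0 (mod 3).
    The inverse of 2 mod 3 is 2 (since 2·2 = 4 = 1·3 + 1), so t ≡ 2·0 = 0 ≡ 0 (mod 3).
    Then x = 7 + 14·0 = 7, valid modulo lcm(14, 21) = 42: x ≡ 7 (mod 42).
  Combine with x ≡ 7 (mod 18): gcd(42, 18) = 6; 7 - 7 = 0, which IS divisible by 6, so compatible.
    Write x = 7 + 42·t and substitute into x ≡ 7 (mod 18): 42·t ≡ 7 − 7 = 0 (mod 18).
    Divide the congruence (and modulus) by g = 6: 7·t ≡ 0 (mod 3).
    Reduce coefficients mod 3: 1·t ≡ 0 (mod 3).
    So t ≡ 0 (mod 3).
    Then x = 7 + 42·0 = 7, valid modulo lcm(42, 18) = 126: x ≡ 7 (mod 126).
Verify: 7 mod 14 = 7, 7 mod 21 = 7, 7 mod 18 = 7.

x ≡ 7 (mod 126).


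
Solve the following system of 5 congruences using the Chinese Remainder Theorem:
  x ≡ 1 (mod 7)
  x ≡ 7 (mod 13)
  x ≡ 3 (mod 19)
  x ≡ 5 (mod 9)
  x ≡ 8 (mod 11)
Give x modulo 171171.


Product of moduli M = 7 · 13 · 19 · 9 · 11 = 171171.
Merge one congruence at a time:
  Start: x ≡ 1 (mod 7).
  Combine with x ≡ 7 (mod 13); new modulus lcm = 91.
    Write x = 1 + 7·t and substitute into x ≡ 7 (mod 13): 7·t ≡ 7 − 1 = 6 (mod 13).
    The inverse of 7 mod 13 is 2 (since 7·2 = 14 = 1·13 + 1), so t ≡ 2·6 = 12 ≡ 12 (mod 13).
    Then x = 1 + 7·12 = 85, valid modulo lcm(7, 13) = 91: x ≡ 85 (mod 91).
  Combine with x ≡ 3 (mod 19); new modulus lcm = 1729.
    Write x = 85 + 91·t and substitute into x ≡ 3 (mod 19): 91·t ≡ 3 − 85 = -82 (mod 19).
    Reduce coefficients mod 19: 15·t ≡ 13 (mod 19).
    The inverse of 15 mod 19 is 14 (since 15·14 = 210 = 11·19 + 1), so t ≡ 14·13 = 182 ≡ 11 (mod 19).
    Then x = 85 + 91·11 = 1086, valid modulo lcm(91, 19) = 1729: x ≡ 1086 (mod 1729).
  Combine with x ≡ 5 (mod 9); new modulus lcm = 15561.
    Write x = 1086 + 1729·t and substitute into x ≡ 5 (mod 9): 1729·t ≡ 5 − 1086 = -1081 (mod 9).
    Reduce coefficients mod 9: 1·t ≡ 8 (mod 9).
    So t ≡ 8 (mod 9).
    Then x = 1086 + 1729·8 = 14918, valid modulo lcm(1729, 9) = 15561: x ≡ 14918 (mod 15561).
  Combine with x ≡ 8 (mod 11); new modulus lcm = 171171.
    Write x = 14918 + 15561·t and substitute into x ≡ 8 (mod 11): 15561·t ≡ 8 − 14918 = -14910 (mod 11).
    Reduce coefficients mod 11: 7·t ≡ 6 (mod 11).
    The inverse of 7 mod 11 is 8 (since 7·8 = 56 = 5·11 + 1), so t ≡ 8·6 = 48 ≡ 4 (mod 11).
    Then x = 14918 + 15561·4 = 77162, valid modulo lcm(15561, 11) = 171171: x ≡ 77162 (mod 171171).
Verify against each original: 77162 mod 7 = 1, 77162 mod 13 = 7, 77162 mod 19 = 3, 77162 mod 9 = 5, 77162 mod 11 = 8.

x ≡ 77162 (mod 171171).


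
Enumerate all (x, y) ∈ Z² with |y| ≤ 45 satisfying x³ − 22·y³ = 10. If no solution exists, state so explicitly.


The equation is x³ - 22y³ = 10. For fixed y, x³ = 22·y³ + 10, so a solution requires the RHS to be a perfect cube.
Strategy: iterate y from -45 to 45, compute RHS = 22·y³ + 10, and check whether it is a (positive or negative) perfect cube.
Check small values of y:
  y = 0: RHS = 10 is not a perfect cube.
  y = 1: RHS = 32 is not a perfect cube.
  y = -1: RHS = -12 is not a perfect cube.
  y = 2: RHS = 186 is not a perfect cube.
  y = -2: RHS = -166 is not a perfect cube.
  y = 3: RHS = 604 is not a perfect cube.
  y = -3: RHS = -584 is not a perfect cube.
Continuing the search up to |y| = 45 finds no solutions either.
No (x, y) in the scanned range satisfies the equation.

No integer solutions with |y| ≤ 45.


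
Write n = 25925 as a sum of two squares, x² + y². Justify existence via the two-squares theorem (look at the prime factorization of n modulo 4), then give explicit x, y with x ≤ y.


Step 1: Factor n = 25925 = 5^2 · 17 · 61.
Step 2: Check the mod-4 condition on each prime factor: 5 ≡ 1 (mod 4), exponent 2; 17 ≡ 1 (mod 4), exponent 1; 61 ≡ 1 (mod 4), exponent 1.
All primes ≡ 3 (mod 4) appear to even exponent (or don't appear), so by the two-squares theorem n IS expressible as a sum of two squares.
Step 3: Build a representation. Group n = k² · m with k = 5 and m = 17 · 61 = 1037 (a product of primes ≡ 1 (mod 4)); a representation of m scales to one of n via (k·x)² + (k·y)² = k²(x² + y²). Each prime p ≡ 1 (mod 4) is itself a sum of two squares; find a² by testing p − a² for a perfect square:
  17: 17 − 1² = 16 = 4² ⇒ 17 = 1² + 4².
  61: 61 − 1² = 60, 61 − 2² = 57, 61 − 3² = 52, 61 − 4² = 45, 61 − 5² = 36 = 6² ⇒ 61 = 5² + 6².
  Combine using the Brahmagupta–Fibonacci identity (a² + b²)(c² + d²) = (ac − bd)² + (ad + bc)² = (ac + bd)² + (ad − bc)²:
  17 · 61 = 1037: from (1² + 4²)(5² + 6²), take (1·5 − 4·6, 1·6 + 4·5) = (5 − 24, 6 + 20) = (-19, 26); dropping signs (only squares matter) gives (19, 26); check 19² + 26² = 361 + 676 = 1037 ✓.
  Scale by k = 5: (5·19, 5·26) = (95, 130).
Step 4: Order so x ≤ y and verify: 95² + 130² = 9025 + 16900 = 25925 = n. ✓

n = 25925 = 95² + 130² (one valid representation with x ≤ y).


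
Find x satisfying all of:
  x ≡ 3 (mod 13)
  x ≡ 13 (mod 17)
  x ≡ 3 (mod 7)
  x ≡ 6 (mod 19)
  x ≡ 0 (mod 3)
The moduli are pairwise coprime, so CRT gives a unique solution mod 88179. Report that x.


Product of moduli M = 13 · 17 · 7 · 19 · 3 = 88179.
Merge one congruence at a time:
  Start: x ≡ 3 (mod 13).
  Combine with x ≡ 13 (mod 17); new modulus lcm = 221.
    Write x = 3 + 13·t and substitute into x ≡ 13 (mod 17): 13·t ≡ 13 − 3 = 10 (mod 17).
    The inverse of 13 mod 17 is 4 (since 13·4 = 52 = 3·17 + 1), so t ≡ 4·10 = 40 ≡ 6 (mod 17).
    Then x = 3 + 13·6 = 81, valid modulo lcm(13, 17) = 221: x ≡ 81 (mod 221).
  Combine with x ≡ 3 (mod 7); new modulus lcm = 1547.
    Write x = 81 + 221·t and substitute into x ≡ 3 (mod 7): 221·t ≡ 3 − 81 = -78 (mod 7).
    Reduce coefficients mod 7: 4·t ≡ 6 (mod 7).
    The inverse of 4 mod 7 is 2 (since 4·2 = 8 = 1·7 + 1), so t ≡ 2·6 = 12 ≡ 5 (mod 7).
    Then x = 81 + 221·5 = 1186, valid modulo lcm(221, 7) = 1547: x ≡ 1186 (mod 1547).
  Combine with x ≡ 6 (mod 19); new modulus lcm = 29393.
    Write x = 1186 + 1547·t and substitute into x ≡ 6 (mod 19): 1547·t ≡ 6 − 1186 = -1180 (mod 19).
    Reduce coefficients mod 19: 8·t ≡ 17 (mod 19).
    The inverse of 8 mod 19 is 12 (since 8·12 = 96 = 5·19 + 1), so t ≡ 12·17 = 204 ≡ 14 (mod 19).
    Then x = 1186 + 1547·14 = 22844, valid modulo lcm(1547, 19) = 29393: x ≡ 22844 (mod 29393).
  Combine with x ≡ 0 (mod 3); new modulus lcm = 88179.
    Write x = 22844 + 29393·t and substitute into x ≡ 0 (mod 3): 29393·t ≡ 0 − 22844 = -22844 (mod 3).
    Reduce coefficients mod 3: 2·t ≡ 1 (mod 3).
    The inverse of 2 mod 3 is 2 (since 2·2 = 4 = 1·3 + 1), so t ≡ 2·1 = 2 ≡ 2 (mod 3).
    Then x = 22844 + 29393·2 = 81630, valid modulo lcm(29393, 3) = 88179: x ≡ 81630 (mod 88179).
Verify against each original: 81630 mod 13 = 3, 81630 mod 17 = 13, 81630 mod 7 = 3, 81630 mod 19 = 6, 81630 mod 3 = 0.

x ≡ 81630 (mod 88179).


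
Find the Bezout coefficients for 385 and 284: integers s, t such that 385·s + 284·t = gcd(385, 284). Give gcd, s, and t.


Euclidean algorithm on (385, 284) — divide until remainder is 0:
  385 = 1 · 284 + 101
  284 = 2 · 101 + 82
  101 = 1 · 82 + 19
  82 = 4 · 19 + 6
  19 = 3 · 6 + 1
  6 = 6 · 1 + 0
gcd(385, 284) = 1.
Track Bezout coefficients alongside the remainders: start with r₀ = 385 = a·1 + b·0 (s = 1, t = 0) and r₁ = 284 = a·0 + b·1 (s = 0, t = 1); each new remainder r_{k+1} = r_{k-1} − q_k·r_k inherits s_{k+1} = s_{k-1} − q_k·s_k, t_{k+1} = t_{k-1} − q_k·t_k, so r_k = a·s_k + b·t_k at every step:
  q = 1: r = 101, s = 1 − 1·0 = 1, t = 0 − 1·1 = -1  (check: 385·1 + 284·(-1) = 101)
  q = 2: r = 82, s = 0 − 2·1 = -2, t = 1 − 2·(-1) = 3  (check: 385·(-2) + 284·3 = 82)
  q = 1: r = 19, s = 1 − 1·(-2) = 3, t = -1 − 1·3 = -4  (check: 385·3 + 284·(-4) = 19)
  q = 4: r = 6, s = -2 − 4·3 = -14, t = 3 − 4·(-4) = 19  (check: 385·(-14) + 284·19 = 6)
  q = 3: r = 1, s = 3 − 3·(-14) = 45, t = -4 − 3·19 = -61  (check: 385·45 + 284·(-61) = 1)
The row with r = 1 (the gcd) gives the Bezout coefficients s = 45, t = -61.
Result: 385 · (45) + 284 · (-61) = 1.

gcd(385, 284) = 1; s = 45, t = -61 (check: 385·45 + 284·(-61) = 1).


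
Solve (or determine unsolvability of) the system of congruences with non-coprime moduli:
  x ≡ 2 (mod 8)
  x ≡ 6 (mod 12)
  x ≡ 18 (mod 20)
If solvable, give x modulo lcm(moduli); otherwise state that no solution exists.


Moduli 8, 12, 20 are not pairwise coprime, so CRT works modulo lcm(m_i) when all pairwise compatibility conditions hold.
Pairwise compatibility: gcd(m_i, m_j) must divide a_i - a_j for every pair.
Merge one congruence at a time:
  Start: x ≡ 2 (mod 8).
  Combine with x ≡ 6 (mod 12): gcd(8, 12) = 4; 6 - 2 = 4, which IS divisible by 4, so compatible.
    Write x = 2 + 8·t and substitute into x ≡ 6 (mod 12): 8·t ≡ 6 − 2 = 4 (mod 12).
    Divide the congruence (and modulus) by g = 4: 2·t ≡ 1 (mod 3).
    The inverse of 2 mod 3 is 2 (since 2·2 = 4 = 1·3 + 1), so t ≡ 2·1 = 2 ≡ 2 (mod 3).
    Then x = 2 + 8·2 = 18, valid modulo lcm(8, 12) = 24: x ≡ 18 (mod 24).
  Combine with x ≡ 18 (mod 20): gcd(24, 20) = 4; 18 - 18 = 0, which IS divisible by 4, so compatible.
    Write x = 18 + 24·t and substitute into x ≡ 18 (mod 20): 24·t ≡ 18 − 18 = 0 (mod 20).
    Divide the congruence (and modulus) by g = 4: 6·t ≡ 0 (mod 5).
    Reduce coefficients mod 5: 1·t ≡ 0 (mod 5).
    So t ≡ 0 (mod 5).
    Then x = 18 + 24·0 = 18, valid modulo lcm(24, 20) = 120: x ≡ 18 (mod 120).
Verify: 18 mod 8 = 2, 18 mod 12 = 6, 18 mod 20 = 18.

x ≡ 18 (mod 120).


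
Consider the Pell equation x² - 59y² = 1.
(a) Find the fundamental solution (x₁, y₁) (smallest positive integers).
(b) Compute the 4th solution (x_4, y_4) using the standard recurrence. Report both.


Step 1: Find the fundamental solution (x₁, y₁) of x² - 59y² = 1.
  Expand √59 as a continued fraction. a₀ = ⌊√59⌋ = 7; iterate m_{k+1} = d_k·a_k − m_k, d_{k+1} = (59 − m_{k+1}²)/d_k, a_{k+1} = ⌊(a₀ + m_{k+1})/d_{k+1}⌋ (starting m₀ = 0, d₀ = 1), with convergents p_k = a_k·p_{k-1} + p_{k-2}, q_k = a_k·q_{k-1} + q_{k-2} (p₋₁ = 1, q₋₁ = 0):
  k = 0: a₀ = 7; p₀/q₀ = 7/1; p₀² − 59·q₀² = 49 − 59 = -10.
  k = 1: m = 7, d = 10, a = ⌊(7 + 7)/10⌋ = 1; p/q = (1·7 + 1)/(1·1 + 0) = 8/1; p² − 59·q² = 64 − 59 = 5.
  k = 2: m = 3, d = 5, a = ⌊(7 + 3)/5⌋ = 2; p/q = (2·8 + 7)/(2·1 + 1) = 23/3; p² − 59·q² = 529 − 531 = -2.
  k = 3: m = 7, d = 2, a = ⌊(7 + 7)/2⌋ = 7; p/q = (7·23 + 8)/(7·3 + 1) = 169/22; p² − 59·q² = 28561 − 28556 = 5.
  k = 4: m = 7, d = 5, a = ⌊(7 + 7)/5⌋ = 2; p/q = (2·169 + 23)/(2·22 + 3) = 361/47; p² − 59·q² = 130321 − 130331 = -10.
  k = 5: m = 3, d = 10, a = ⌊(7 + 3)/10⌋ = 1; p/q = (1·361 + 169)/(1·47 + 22) = 530/69; p² − 59·q² = 280900 − 280899 = 1.
  The first convergent with p² − 59·q² = 1 gives the fundamental solution (x₁, y₁) = (530, 69).
Step 2: Apply the recurrence (x_{n+1}, y_{n+1}) = (x₁x_n + 59y₁y_n, x₁y_n + y₁x_n) repeatedly.
  From (x_1, y_1) = (530, 69): x_2 = 530·530 + 59·69·69 = 561799; y_2 = 530·69 + 69·530 = 73140.
  From (x_2, y_2) = (561799, 73140): x_3 = 530·561799 + 59·69·73140 = 595506410; y_3 = 530·73140 + 69·561799 = 77528331.
  From (x_3, y_3) = (595506410, 77528331): x_4 = 530·595506410 + 59·69·77528331 = 631236232801; y_4 = 530·77528331 + 69·595506410 = 82179957720.
Step 3: Verify x_4² - 59·y_4² = 398459181600798268305601 - 398459181600798268305600 = 1 (should be 1). ✓

(x_1, y_1) = (530, 69); (x_4, y_4) = (631236232801, 82179957720).


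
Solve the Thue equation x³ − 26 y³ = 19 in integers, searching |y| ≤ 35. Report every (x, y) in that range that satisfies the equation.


The equation is x³ - 26y³ = 19. For fixed y, x³ = 26·y³ + 19, so a solution requires the RHS to be a perfect cube.
Strategy: iterate y from -35 to 35, compute RHS = 26·y³ + 19, and check whether it is a (positive or negative) perfect cube.
Check small values of y:
  y = 0: RHS = 19 is not a perfect cube.
  y = 1: RHS = 45 is not a perfect cube.
  y = -1: RHS = -7 is not a perfect cube.
  y = 2: RHS = 227 is not a perfect cube.
  y = -2: RHS = -189 is not a perfect cube.
  y = 3: RHS = 721 is not a perfect cube.
  y = -3: RHS = -683 is not a perfect cube.
Continuing the search up to |y| = 35 finds no solutions either.
No (x, y) in the scanned range satisfies the equation.

No integer solutions with |y| ≤ 35.


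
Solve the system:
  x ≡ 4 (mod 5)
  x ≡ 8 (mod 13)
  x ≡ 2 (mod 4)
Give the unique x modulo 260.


Moduli 5, 13, 4 are pairwise coprime; by CRT there is a unique solution modulo M = 5 · 13 · 4 = 260.
Solve pairwise, accumulating the modulus:
  Start with x ≡ 4 (mod 5).
  Combine with x ≡ 8 (mod 13): since gcd(5, 13) = 1, we get a unique residue mod 65.
    Write x = 4 + 5·t and substitute into x ≡ 8 (mod 13): 5·t ≡ 8 − 4 = 4 (mod 13).
    The inverse of 5 mod 13 is 8 (since 5·8 = 40 = 3·13 + 1), so t ≡ 8·4 = 32 ≡ 6 (mod 13).
    Then x = 4 + 5·6 = 34, valid modulo lcm(5, 13) = 65: x ≡ 34 (mod 65).
  Combine with x ≡ 2 (mod 4): since gcd(65, 4) = 1, we get a unique residue mod 260.
    Write x = 34 + 65·t and substitute into x ≡ 2 (mod 4): 65·t ≡ 2 − 34 = -32 (mod 4).
    Reduce coefficients mod 4: 1·t ≡ 0 (mod 4).
    So t ≡ 0 (mod 4).
    Then x = 34 + 65·0 = 34, valid modulo lcm(65, 4) = 260: x ≡ 34 (mod 260).
Verify: 34 mod 5 = 4 ✓, 34 mod 13 = 8 ✓, 34 mod 4 = 2 ✓.

x ≡ 34 (mod 260).


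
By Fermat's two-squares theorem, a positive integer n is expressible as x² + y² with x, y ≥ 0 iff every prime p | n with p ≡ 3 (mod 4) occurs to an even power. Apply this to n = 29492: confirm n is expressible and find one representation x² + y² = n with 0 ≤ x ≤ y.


Step 1: Factor n = 29492 = 2^2 · 73 · 101.
Step 2: Check the mod-4 condition on each prime factor: 2 = 2 (special); 73 ≡ 1 (mod 4), exponent 1; 101 ≡ 1 (mod 4), exponent 1.
All primes ≡ 3 (mod 4) appear to even exponent (or don't appear), so by the two-squares theorem n IS expressible as a sum of two squares.
Step 3: Build a representation. Group n = k² · m with k = 2 and m = 73 · 101 = 7373 (a product of primes ≡ 1 (mod 4)); a representation of m scales to one of n via (k·x)² + (k·y)² = k²(x² + y²). Each prime p ≡ 1 (mod 4) is itself a sum of two squares; find a² by testing p − a² for a perfect square:
  73: 73 − 1² = 72, 73 − 2² = 69, 73 − 3² = 64 = 8² ⇒ 73 = 3² + 8².
  101: 101 − 1² = 100 = 10² ⇒ 101 = 1² + 10².
  Combine using the Brahmagupta–Fibonacci identity (a² + b²)(c² + d²) = (ac − bd)² + (ad + bc)² = (ac + bd)² + (ad − bc)²:
  73 · 101 = 7373: from (3² + 8²)(1² + 10²), take (3·1 − 8·10, 3·10 + 8·1) = (3 − 80, 30 + 8) = (-77, 38); dropping signs (only squares matter) gives (77, 38); check 77² + 38² = 5929 + 1444 = 7373 ✓.
  Scale by k = 2: (2·77, 2·38) = (154, 76).
Step 4: Order so x ≤ y and verify: 76² + 154² = 5776 + 23716 = 29492 = n. ✓

n = 29492 = 76² + 154² (one valid representation with x ≤ y).


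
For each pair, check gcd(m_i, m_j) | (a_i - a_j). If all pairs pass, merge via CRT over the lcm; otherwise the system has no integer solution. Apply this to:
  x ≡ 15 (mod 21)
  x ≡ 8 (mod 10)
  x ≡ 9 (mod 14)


Moduli 21, 10, 14 are not pairwise coprime, so CRT works modulo lcm(m_i) when all pairwise compatibility conditions hold.
Pairwise compatibility: gcd(m_i, m_j) must divide a_i - a_j for every pair.
Merge one congruence at a time:
  Start: x ≡ 15 (mod 21).
  Combine with x ≡ 8 (mod 10): gcd(21, 10) = 1; 8 - 15 = -7, which IS divisible by 1, so compatible.
    Write x = 15 + 21·t and substitute into x ≡ 8 (mod 10): 21·t ≡ 8 − 15 = -7 (mod 10).
    Reduce coefficients mod 10: 1·t ≡ 3 (mod 10).
    So t ≡ 3 (mod 10).
    Then x = 15 + 21·3 = 78, valid modulo lcm(21, 10) = 210: x ≡ 78 (mod 210).
  Combine with x ≡ 9 (mod 14): gcd(210, 14) = 14, and 9 - 78 = -69 is NOT divisible by 14.
    ⇒ system is inconsistent (no integer solution).

No solution (the system is inconsistent).


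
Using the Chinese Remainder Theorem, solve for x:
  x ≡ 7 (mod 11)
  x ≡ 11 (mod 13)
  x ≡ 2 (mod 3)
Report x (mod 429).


Moduli 11, 13, 3 are pairwise coprime; by CRT there is a unique solution modulo M = 11 · 13 · 3 = 429.
Solve pairwise, accumulating the modulus:
  Start with x ≡ 7 (mod 11).
  Combine with x ≡ 11 (mod 13): since gcd(11, 13) = 1, we get a unique residue mod 143.
    Write x = 7 + 11·t and substitute into x ≡ 11 (mod 13): 11·t ≡ 11 − 7 = 4 (mod 13).
    The inverse of 11 mod 13 is 6 (since 11·6 = 66 = 5·13 + 1), so t ≡ 6·4 = 24 ≡ 11 (mod 13).
    Then x = 7 + 11·11 = 128, valid modulo lcm(11, 13) = 143: x ≡ 128 (mod 143).
  Combine with x ≡ 2 (mod 3): since gcd(143, 3) = 1, we get a unique residue mod 429.
    Write x = 128 + 143·t and substitute into x ≡ 2 (mod 3): 143·t ≡ 2 − 128 = -126 (mod 3).
    Reduce coefficients mod 3: 2·t ≡ 0 (mod 3).
    The inverse of 2 mod 3 is 2 (since 2·2 = 4 = 1·3 + 1), so t ≡ 2·0 = 0 ≡ 0 (mod 3).
    Then x = 128 + 143·0 = 128, valid modulo lcm(143, 3) = 429: x ≡ 128 (mod 429).
Verify: 128 mod 11 = 7 ✓, 128 mod 13 = 11 ✓, 128 mod 3 = 2 ✓.

x ≡ 128 (mod 429).


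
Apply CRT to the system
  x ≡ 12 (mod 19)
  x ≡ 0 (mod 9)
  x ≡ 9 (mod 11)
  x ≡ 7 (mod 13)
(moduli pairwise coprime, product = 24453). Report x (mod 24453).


Product of moduli M = 19 · 9 · 11 · 13 = 24453.
Merge one congruence at a time:
  Start: x ≡ 12 (mod 19).
  Combine with x ≡ 0 (mod 9); new modulus lcm = 171.
    Write x = 12 + 19·t and substitute into x ≡ 0 (mod 9): 19·t ≡ 0 − 12 = -12 (mod 9).
    Reduce coefficients mod 9: 1·t ≡ 6 (mod 9).
    So t ≡ 6 (mod 9).
    Then x = 12 + 19·6 = 126, valid modulo lcm(19, 9) = 171: x ≡ 126 (mod 171).
  Combine with x ≡ 9 (mod 11); new modulus lcm = 1881.
    Write x = 126 + 171·t and substitute into x ≡ 9 (mod 11): 171·t ≡ 9 − 126 = -117 (mod 11).
    Reduce coefficients mod 11: 6·t ≡ 4 (mod 11).
    The inverse of 6 mod 11 is 2 (since 6·2 = 12 = 1·11 + 1), so t ≡ 2·4 = 8 ≡ 8 (mod 11).
    Then x = 126 + 171·8 = 1494, valid modulo lcm(171, 11) = 1881: x ≡ 1494 (mod 1881).
  Combine with x ≡ 7 (mod 13); new modulus lcm = 24453.
    Write x = 1494 + 1881·t and substitute into x ≡ 7 (mod 13): 1881·t ≡ 7 − 1494 = -1487 (mod 13).
    Reduce coefficients mod 13: 9·t ≡ 8 (mod 13).
    The inverse of 9 mod 13 is 3 (since 9·3 = 27 = 2·13 + 1), so t ≡ 3·8 = 24 ≡ 11 (mod 13).
    Then x = 1494 + 1881·11 = 22185, valid modulo lcm(1881, 13) = 24453: x ≡ 22185 (mod 24453).
Verify against each original: 22185 mod 19 = 12, 22185 mod 9 = 0, 22185 mod 11 = 9, 22185 mod 13 = 7.

x ≡ 22185 (mod 24453).


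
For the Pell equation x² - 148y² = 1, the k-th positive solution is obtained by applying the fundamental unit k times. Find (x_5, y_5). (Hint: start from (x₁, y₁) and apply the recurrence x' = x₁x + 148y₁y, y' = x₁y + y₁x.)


Step 1: Find the fundamental solution (x₁, y₁) of x² - 148y² = 1.
  Expand √148 as a continued fraction. a₀ = ⌊√148⌋ = 12; iterate m_{k+1} = d_k·a_k − m_k, d_{k+1} = (148 − m_{k+1}²)/d_k, a_{k+1} = ⌊(a₀ + m_{k+1})/d_{k+1}⌋ (starting m₀ = 0, d₀ = 1), with convergents p_k = a_k·p_{k-1} + p_{k-2}, q_k = a_k·q_{k-1} + q_{k-2} (p₋₁ = 1, q₋₁ = 0):
  k = 0: a₀ = 12; p₀/q₀ = 12/1; p₀² − 148·q₀² = 144 − 148 = -4.
  k = 1: m = 12, d = 4, a = ⌊(12 + 12)/4⌋ = 6; p/q = (6·12 + 1)/(6·1 + 0) = 73/6; p² − 148·q² = 5329 − 5328 = 1.
  The first convergent with p² − 148·q² = 1 gives the fundamental solution (x₁, y₁) = (73, 6).
Step 2: Apply the recurrence (x_{n+1}, y_{n+1}) = (x₁x_n + 148y₁y_n, x₁y_n + y₁x_n) repeatedly.
  From (x_1, y_1) = (73, 6): x_2 = 73·73 + 148·6·6 = 10657; y_2 = 73·6 + 6·73 = 876.
  From (x_2, y_2) = (10657, 876): x_3 = 73·10657 + 148·6·876 = 1555849; y_3 = 73·876 + 6·10657 = 127890.
  From (x_3, y_3) = (1555849, 127890): x_4 = 73·1555849 + 148·6·127890 = 227143297; y_4 = 73·127890 + 6·1555849 = 18671064.
  From (x_4, y_4) = (227143297, 18671064): x_5 = 73·227143297 + 148·6·18671064 = 33161365513; y_5 = 73·18671064 + 6·227143297 = 2725847454.
Step 3: Verify x_5² - 148·y_5² = 1099676162686785753169 - 1099676162686785753168 = 1 (should be 1). ✓

(x_1, y_1) = (73, 6); (x_5, y_5) = (33161365513, 2725847454).


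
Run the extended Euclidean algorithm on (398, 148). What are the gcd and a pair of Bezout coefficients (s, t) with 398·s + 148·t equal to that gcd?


Euclidean algorithm on (398, 148) — divide until remainder is 0:
  398 = 2 · 148 + 102
  148 = 1 · 102 + 46
  102 = 2 · 46 + 10
  46 = 4 · 10 + 6
  10 = 1 · 6 + 4
  6 = 1 · 4 + 2
  4 = 2 · 2 + 0
gcd(398, 148) = 2.
Track Bezout coefficients alongside the remainders: start with r₀ = 398 = a·1 + b·0 (s = 1, t = 0) and r₁ = 148 = a·0 + b·1 (s = 0, t = 1); each new remainder r_{k+1} = r_{k-1} − q_k·r_k inherits s_{k+1} = s_{k-1} − q_k·s_k, t_{k+1} = t_{k-1} − q_k·t_k, so r_k = a·s_k + b·t_k at every step:
  q = 2: r = 102, s = 1 − 2·0 = 1, t = 0 − 2·1 = -2  (check: 398·1 + 148·(-2) = 102)
  q = 1: r = 46, s = 0 − 1·1 = -1, t = 1 − 1·(-2) = 3  (check: 398·(-1) + 148·3 = 46)
  q = 2: r = 10, s = 1 − 2·(-1) = 3, t = -2 − 2·3 = -8  (check: 398·3 + 148·(-8) = 10)
  q = 4: r = 6, s = -1 − 4·3 = -13, t = 3 − 4·(-8) = 35  (check: 398·(-13) + 148·35 = 6)
  q = 1: r = 4, s = 3 − 1·(-13) = 16, t = -8 − 1·35 = -43  (check: 398·16 + 148·(-43) = 4)
  q = 1: r = 2, s = -13 − 1·16 = -29, t = 35 − 1·(-43) = 78  (check: 398·(-29) + 148·78 = 2)
The row with r = 2 (the gcd) gives the Bezout coefficients s = -29, t = 78.
Result: 398 · (-29) + 148 · (78) = 2.

gcd(398, 148) = 2; s = -29, t = 78 (check: 398·(-29) + 148·78 = 2).


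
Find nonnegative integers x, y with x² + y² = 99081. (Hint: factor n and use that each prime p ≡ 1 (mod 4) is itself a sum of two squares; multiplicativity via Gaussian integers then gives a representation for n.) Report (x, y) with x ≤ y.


Step 1: Factor n = 99081 = 3^2 · 101 · 109.
Step 2: Check the mod-4 condition on each prime factor: 3 ≡ 3 (mod 4), exponent 2 (must be even); 101 ≡ 1 (mod 4), exponent 1; 109 ≡ 1 (mod 4), exponent 1.
All primes ≡ 3 (mod 4) appear to even exponent (or don't appear), so by the two-squares theorem n IS expressible as a sum of two squares.
Step 3: Build a representation. Group n = k² · m with k = 3 and m = 101 · 109 = 11009 (a product of primes ≡ 1 (mod 4)); a representation of m scales to one of n via (k·x)² + (k·y)² = k²(x² + y²). Each prime p ≡ 1 (mod 4) is itself a sum of two squares; find a² by testing p − a² for a perfect square:
  101: 101 − 1² = 100 = 10² ⇒ 101 = 1² + 10².
  109: 109 − 1² = 108, 109 − 2² = 105, 109 − 3² = 100 = 10² ⇒ 109 = 3² + 10².
  Combine using the Brahmagupta–Fibonacci identity (a² + b²)(c² + d²) = (ac − bd)² + (ad + bc)² = (ac + bd)² + (ad − bc)²:
  101 · 109 = 11009: from (1² + 10²)(3² + 10²), take (1·3 − 10·10, 1·10 + 10·3) = (3 − 100, 10 + 30) = (-97, 40); dropping signs (only squares matter) gives (97, 40); check 97² + 40² = 9409 + 1600 = 11009 ✓.
  Scale by k = 3: (3·97, 3·40) = (291, 120).
Step 4: Order so x ≤ y and verify: 120² + 291² = 14400 + 84681 = 99081 = n. ✓

n = 99081 = 120² + 291² (one valid representation with x ≤ y).


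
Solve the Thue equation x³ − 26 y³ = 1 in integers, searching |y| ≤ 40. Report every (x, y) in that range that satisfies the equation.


The equation is x³ - 26y³ = 1. For fixed y, x³ = 26·y³ + 1, so a solution requires the RHS to be a perfect cube.
Strategy: iterate y from -40 to 40, compute RHS = 26·y³ + 1, and check whether it is a (positive or negative) perfect cube.
Check small values of y:
  y = 0: RHS = 1 = (1)³ ⇒ x = 1 works.
  y = 1: RHS = 27 = (3)³ ⇒ x = 3 works.
  y = -1: RHS = -25 is not a perfect cube.
  y = 2: RHS = 209 is not a perfect cube.
  y = -2: RHS = -207 is not a perfect cube.
  y = 3: RHS = 703 is not a perfect cube.
  y = -3: RHS = -701 is not a perfect cube.
Continuing the search up to |y| = 40 finds no further solutions beyond those listed.
Collected solutions: (1, 0), (3, 1).

Solutions (with |y| ≤ 40): (1, 0), (3, 1).


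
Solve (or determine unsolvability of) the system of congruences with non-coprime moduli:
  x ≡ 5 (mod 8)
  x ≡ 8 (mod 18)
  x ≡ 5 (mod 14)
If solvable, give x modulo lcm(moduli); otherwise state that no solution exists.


Moduli 8, 18, 14 are not pairwise coprime, so CRT works modulo lcm(m_i) when all pairwise compatibility conditions hold.
Pairwise compatibility: gcd(m_i, m_j) must divide a_i - a_j for every pair.
Merge one congruence at a time:
  Start: x ≡ 5 (mod 8).
  Combine with x ≡ 8 (mod 18): gcd(8, 18) = 2, and 8 - 5 = 3 is NOT divisible by 2.
    ⇒ system is inconsistent (no integer solution).

No solution (the system is inconsistent).


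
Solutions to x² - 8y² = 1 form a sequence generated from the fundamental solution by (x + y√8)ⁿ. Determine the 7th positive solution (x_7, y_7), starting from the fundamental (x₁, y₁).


Step 1: Find the fundamental solution (x₁, y₁) of x² - 8y² = 1.
  Expand √8 as a continued fraction. a₀ = ⌊√8⌋ = 2; iterate m_{k+1} = d_k·a_k − m_k, d_{k+1} = (8 − m_{k+1}²)/d_k, a_{k+1} = ⌊(a₀ + m_{k+1})/d_{k+1}⌋ (starting m₀ = 0, d₀ = 1), with convergents p_k = a_k·p_{k-1} + p_{k-2}, q_k = a_k·q_{k-1} + q_{k-2} (p₋₁ = 1, q₋₁ = 0):
  k = 0: a₀ = 2; p₀/q₀ = 2/1; p₀² − 8·q₀² = 4 − 8 = -4.
  k = 1: m = 2, d = 4, a = ⌊(2 + 2)/4⌋ = 1; p/q = (1·2 + 1)/(1·1 + 0) = 3/1; p² − 8·q² = 9 − 8 = 1.
  The first convergent with p² − 8·q² = 1 gives the fundamental solution (x₁, y₁) = (3, 1).
Step 2: Apply the recurrence (x_{n+1}, y_{n+1}) = (x₁x_n + 8y₁y_n, x₁y_n + y₁x_n) repeatedly.
  From (x_1, y_1) = (3, 1): x_2 = 3·3 + 8·1·1 = 17; y_2 = 3·1 + 1·3 = 6.
  From (x_2, y_2) = (17, 6): x_3 = 3·17 + 8·1·6 = 99; y_3 = 3·6 + 1·17 = 35.
  From (x_3, y_3) = (99, 35): x_4 = 3·99 + 8·1·35 = 577; y_4 = 3·35 + 1·99 = 204.
  From (x_4, y_4) = (577, 204): x_5 = 3·577 + 8·1·204 = 3363; y_5 = 3·204 + 1·577 = 1189.
  From (x_5, y_5) = (3363, 1189): x_6 = 3·3363 + 8·1·1189 = 19601; y_6 = 3·1189 + 1·3363 = 6930.
  From (x_6, y_6) = (19601, 6930): x_7 = 3·19601 + 8·1·6930 = 114243; y_7 = 3·6930 + 1·19601 = 40391.
Step 3: Verify x_7² - 8·y_7² = 13051463049 - 13051463048 = 1 (should be 1). ✓

(x_1, y_1) = (3, 1); (x_7, y_7) = (114243, 40391).


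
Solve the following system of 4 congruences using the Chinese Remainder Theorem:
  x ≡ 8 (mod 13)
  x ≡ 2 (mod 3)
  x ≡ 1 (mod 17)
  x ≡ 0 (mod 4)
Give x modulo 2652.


Product of moduli M = 13 · 3 · 17 · 4 = 2652.
Merge one congruence at a time:
  Start: x ≡ 8 (mod 13).
  Combine with x ≡ 2 (mod 3); new modulus lcm = 39.
    Write x = 8 + 13·t and substitute into x ≡ 2 (mod 3): 13·t ≡ 2 − 8 = -6 (mod 3).
    Reduce coefficients mod 3: 1·t ≡ 0 (mod 3).
    So t ≡ 0 (mod 3).
    Then x = 8 + 13·0 = 8, valid modulo lcm(13, 3) = 39: x ≡ 8 (mod 39).
  Combine with x ≡ 1 (mod 17); new modulus lcm = 663.
    Write x = 8 + 39·t and substitute into x ≡ 1 (mod 17): 39·t ≡ 1 − 8 = -7 (mod 17).
    Reduce coefficients mod 17: 5·t ≡ 10 (mod 17).
    The inverse of 5 mod 17 is 7 (since 5·7 = 35 = 2·17 + 1), so t ≡ 7·10 = 70 ≡ 2 (mod 17).
    Then x = 8 + 39·2 = 86, valid modulo lcm(39, 17) = 663: x ≡ 86 (mod 663).
  Combine with x ≡ 0 (mod 4); new modulus lcm = 2652.
    Write x = 86 + 663·t and substitute into x ≡ 0 (mod 4): 663·t ≡ 0 − 86 = -86 (mod 4).
    Reduce coefficients mod 4: 3·t ≡ 2 (mod 4).
    The inverse of 3 mod 4 is 3 (since 3·3 = 9 = 2·4 + 1), so t ≡ 3·2 = 6 ≡ 2 (mod 4).
    Then x = 86 + 663·2 = 1412, valid modulo lcm(663, 4) = 2652: x ≡ 1412 (mod 2652).
Verify against each original: 1412 mod 13 = 8, 1412 mod 3 = 2, 1412 mod 17 = 1, 1412 mod 4 = 0.

x ≡ 1412 (mod 2652).


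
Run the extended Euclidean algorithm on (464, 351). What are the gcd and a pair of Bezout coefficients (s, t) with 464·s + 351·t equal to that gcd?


Euclidean algorithm on (464, 351) — divide until remainder is 0:
  464 = 1 · 351 + 113
  351 = 3 · 113 + 12
  113 = 9 · 12 + 5
  12 = 2 · 5 + 2
  5 = 2 · 2 + 1
  2 = 2 · 1 + 0
gcd(464, 351) = 1.
Track Bezout coefficients alongside the remainders: start with r₀ = 464 = a·1 + b·0 (s = 1, t = 0) and r₁ = 351 = a·0 + b·1 (s = 0, t = 1); each new remainder r_{k+1} = r_{k-1} − q_k·r_k inherits s_{k+1} = s_{k-1} − q_k·s_k, t_{k+1} = t_{k-1} − q_k·t_k, so r_k = a·s_k + b·t_k at every step:
  q = 1: r = 113, s = 1 − 1·0 = 1, t = 0 − 1·1 = -1  (check: 464·1 + 351·(-1) = 113)
  q = 3: r = 12, s = 0 − 3·1 = -3, t = 1 − 3·(-1) = 4  (check: 464·(-3) + 351·4 = 12)
  q = 9: r = 5, s = 1 − 9·(-3) = 28, t = -1 − 9·4 = -37  (check: 464·28 + 351·(-37) = 5)
  q = 2: r = 2, s = -3 − 2·28 = -59, t = 4 − 2·(-37) = 78  (check: 464·(-59) + 351·78 = 2)
  q = 2: r = 1, s = 28 − 2·(-59) = 146, t = -37 − 2·78 = -193  (check: 464·146 + 351·(-193) = 1)
The row with r = 1 (the gcd) gives the Bezout coefficients s = 146, t = -193.
Result: 464 · (146) + 351 · (-193) = 1.

gcd(464, 351) = 1; s = 146, t = -193 (check: 464·146 + 351·(-193) = 1).


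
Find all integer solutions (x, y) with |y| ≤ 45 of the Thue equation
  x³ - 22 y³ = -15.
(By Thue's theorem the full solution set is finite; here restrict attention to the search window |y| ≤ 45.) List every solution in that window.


The equation is x³ - 22y³ = -15. For fixed y, x³ = 22·y³ − 15, so a solution requires the RHS to be a perfect cube.
Strategy: iterate y from -45 to 45, compute RHS = 22·y³ − 15, and check whether it is a (positive or negative) perfect cube.
Check small values of y:
  y = 0: RHS = -15 is not a perfect cube.
  y = 1: RHS = 7 is not a perfect cube.
  y = -1: RHS = -37 is not a perfect cube.
  y = 2: RHS = 161 is not a perfect cube.
  y = -2: RHS = -191 is not a perfect cube.
  y = 3: RHS = 579 is not a perfect cube.
  y = -3: RHS = -609 is not a perfect cube.
Continuing the search up to |y| = 45 finds no solutions either.
No (x, y) in the scanned range satisfies the equation.

No integer solutions with |y| ≤ 45.


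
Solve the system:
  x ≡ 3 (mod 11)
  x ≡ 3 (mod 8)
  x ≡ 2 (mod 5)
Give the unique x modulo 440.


Moduli 11, 8, 5 are pairwise coprime; by CRT there is a unique solution modulo M = 11 · 8 · 5 = 440.
Solve pairwise, accumulating the modulus:
  Start with x ≡ 3 (mod 11).
  Combine with x ≡ 3 (mod 8): since gcd(11, 8) = 1, we get a unique residue mod 88.
    Write x = 3 + 11·t and substitute into x ≡ 3 (mod 8): 11·t ≡ 3 − 3 = 0 (mod 8).
    Reduce coefficients mod 8: 3·t ≡ 0 (mod 8).
    The inverse of 3 mod 8 is 3 (since 3·3 = 9 = 1·8 + 1), so t ≡ 3·0 = 0 ≡ 0 (mod 8).
    Then x = 3 + 11·0 = 3, valid modulo lcm(11, 8) = 88: x ≡ 3 (mod 88).
  Combine with x ≡ 2 (mod 5): since gcd(88, 5) = 1, we get a unique residue mod 440.
    Write x = 3 + 88·t and substitute into x ≡ 2 (mod 5): 88·t ≡ 2 − 3 = -1 (mod 5).
    Reduce coefficients mod 5: 3·t ≡ 4 (mod 5).
    The inverse of 3 mod 5 is 2 (since 3·2 = 6 = 1·5 + 1), so t ≡ 2·4 = 8 ≡ 3 (mod 5).
    Then x = 3 + 88·3 = 267, valid modulo lcm(88, 5) = 440: x ≡ 267 (mod 440).
Verify: 267 mod 11 = 3 ✓, 267 mod 8 = 3 ✓, 267 mod 5 = 2 ✓.

x ≡ 267 (mod 440).


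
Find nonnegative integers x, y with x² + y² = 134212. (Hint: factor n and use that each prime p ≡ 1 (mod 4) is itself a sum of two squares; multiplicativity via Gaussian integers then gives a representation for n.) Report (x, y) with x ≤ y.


Step 1: Factor n = 134212 = 2^2 · 13 · 29 · 89.
Step 2: Check the mod-4 condition on each prime factor: 2 = 2 (special); 13 ≡ 1 (mod 4), exponent 1; 29 ≡ 1 (mod 4), exponent 1; 89 ≡ 1 (mod 4), exponent 1.
All primes ≡ 3 (mod 4) appear to even exponent (or don't appear), so by the two-squares theorem n IS expressible as a sum of two squares.
Step 3: Build a representation. Group n = k² · m with k = 2 and m = 13 · 29 · 89 = 33553 (a product of primes ≡ 1 (mod 4)); a representation of m scales to one of n via (k·x)² + (k·y)² = k²(x² + y²). Each prime p ≡ 1 (mod 4) is itself a sum of two squares; find a² by testing p − a² for a perfect square:
  13: 13 − 1² = 12, 13 − 2² = 9 = 3² ⇒ 13 = 2² + 3².
  29: 29 − 1² = 28, 29 − 2² = 25 = 5² ⇒ 29 = 2² + 5².
  89: 89 − 1² = 88, 89 − 2² = 85, 89 − 3² = 80, 89 − 4² = 73, 89 − 5² = 64 = 8² ⇒ 89 = 5² + 8².
  Combine using the Brahmagupta–Fibonacci identity (a² + b²)(c² + d²) = (ac − bd)² + (ad + bc)² = (ac + bd)² + (ad − bc)²:
  13 · 29 = 377: from (2² + 3²)(2² + 5²), take (2·2 − 3·5, 2·5 + 3·2) = (4 − 15, 10 + 6) = (-11, 16); dropping signs (only squares matter) gives (11, 16); check 11² + 16² = 121 + 256 = 377 ✓.
  377 · 89 = 33553: from (11² + 16²)(5² + 8²), take (11·5 − 16·8, 11·8 + 16·5) = (55 − 128, 88 + 80) = (-73, 168); dropping signs (only squares matter) gives (73, 168); check 73² + 168² = 5329 + 28224 = 33553 ✓.
  Scale by k = 2: (2·73, 2·168) = (146, 336).
Step 4: Order so x ≤ y and verify: 146² + 336² = 21316 + 112896 = 134212 = n. ✓

n = 134212 = 146² + 336² (one valid representation with x ≤ y).
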